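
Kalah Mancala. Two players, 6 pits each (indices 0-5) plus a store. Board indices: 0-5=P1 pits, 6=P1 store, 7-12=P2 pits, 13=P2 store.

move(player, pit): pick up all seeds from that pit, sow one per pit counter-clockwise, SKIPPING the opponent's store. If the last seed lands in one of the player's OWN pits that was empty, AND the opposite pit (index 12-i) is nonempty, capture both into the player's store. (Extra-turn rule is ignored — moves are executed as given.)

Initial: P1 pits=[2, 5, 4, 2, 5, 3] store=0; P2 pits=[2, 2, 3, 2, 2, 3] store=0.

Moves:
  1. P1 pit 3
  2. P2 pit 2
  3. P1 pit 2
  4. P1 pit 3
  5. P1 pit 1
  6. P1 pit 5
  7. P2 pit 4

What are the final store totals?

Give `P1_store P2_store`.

Move 1: P1 pit3 -> P1=[2,5,4,0,6,4](0) P2=[2,2,3,2,2,3](0)
Move 2: P2 pit2 -> P1=[2,5,4,0,6,4](0) P2=[2,2,0,3,3,4](0)
Move 3: P1 pit2 -> P1=[2,5,0,1,7,5](1) P2=[2,2,0,3,3,4](0)
Move 4: P1 pit3 -> P1=[2,5,0,0,8,5](1) P2=[2,2,0,3,3,4](0)
Move 5: P1 pit1 -> P1=[2,0,1,1,9,6](2) P2=[2,2,0,3,3,4](0)
Move 6: P1 pit5 -> P1=[2,0,1,1,9,0](3) P2=[3,3,1,4,4,4](0)
Move 7: P2 pit4 -> P1=[3,1,1,1,9,0](3) P2=[3,3,1,4,0,5](1)

Answer: 3 1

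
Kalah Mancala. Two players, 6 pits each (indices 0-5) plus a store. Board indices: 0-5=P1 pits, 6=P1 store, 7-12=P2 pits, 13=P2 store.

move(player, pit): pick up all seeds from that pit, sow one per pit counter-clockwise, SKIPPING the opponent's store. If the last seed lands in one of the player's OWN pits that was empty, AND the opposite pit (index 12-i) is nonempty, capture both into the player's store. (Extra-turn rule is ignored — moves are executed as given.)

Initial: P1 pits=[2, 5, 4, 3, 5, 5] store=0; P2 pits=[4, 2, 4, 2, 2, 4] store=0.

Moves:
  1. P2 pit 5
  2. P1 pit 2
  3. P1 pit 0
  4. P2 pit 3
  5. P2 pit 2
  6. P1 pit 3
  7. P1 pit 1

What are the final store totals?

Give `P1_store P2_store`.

Move 1: P2 pit5 -> P1=[3,6,5,3,5,5](0) P2=[4,2,4,2,2,0](1)
Move 2: P1 pit2 -> P1=[3,6,0,4,6,6](1) P2=[5,2,4,2,2,0](1)
Move 3: P1 pit0 -> P1=[0,7,1,5,6,6](1) P2=[5,2,4,2,2,0](1)
Move 4: P2 pit3 -> P1=[0,7,1,5,6,6](1) P2=[5,2,4,0,3,1](1)
Move 5: P2 pit2 -> P1=[0,7,1,5,6,6](1) P2=[5,2,0,1,4,2](2)
Move 6: P1 pit3 -> P1=[0,7,1,0,7,7](2) P2=[6,3,0,1,4,2](2)
Move 7: P1 pit1 -> P1=[0,0,2,1,8,8](3) P2=[7,4,0,1,4,2](2)

Answer: 3 2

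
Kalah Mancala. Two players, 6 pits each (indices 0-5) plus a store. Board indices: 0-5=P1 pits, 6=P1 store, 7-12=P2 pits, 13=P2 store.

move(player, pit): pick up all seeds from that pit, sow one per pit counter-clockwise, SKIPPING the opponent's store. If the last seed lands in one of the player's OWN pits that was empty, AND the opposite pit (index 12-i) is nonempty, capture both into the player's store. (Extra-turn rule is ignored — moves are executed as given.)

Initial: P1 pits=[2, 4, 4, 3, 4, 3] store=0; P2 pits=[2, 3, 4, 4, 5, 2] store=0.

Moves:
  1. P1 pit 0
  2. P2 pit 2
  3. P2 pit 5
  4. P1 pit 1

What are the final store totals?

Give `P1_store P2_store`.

Move 1: P1 pit0 -> P1=[0,5,5,3,4,3](0) P2=[2,3,4,4,5,2](0)
Move 2: P2 pit2 -> P1=[0,5,5,3,4,3](0) P2=[2,3,0,5,6,3](1)
Move 3: P2 pit5 -> P1=[1,6,5,3,4,3](0) P2=[2,3,0,5,6,0](2)
Move 4: P1 pit1 -> P1=[1,0,6,4,5,4](1) P2=[3,3,0,5,6,0](2)

Answer: 1 2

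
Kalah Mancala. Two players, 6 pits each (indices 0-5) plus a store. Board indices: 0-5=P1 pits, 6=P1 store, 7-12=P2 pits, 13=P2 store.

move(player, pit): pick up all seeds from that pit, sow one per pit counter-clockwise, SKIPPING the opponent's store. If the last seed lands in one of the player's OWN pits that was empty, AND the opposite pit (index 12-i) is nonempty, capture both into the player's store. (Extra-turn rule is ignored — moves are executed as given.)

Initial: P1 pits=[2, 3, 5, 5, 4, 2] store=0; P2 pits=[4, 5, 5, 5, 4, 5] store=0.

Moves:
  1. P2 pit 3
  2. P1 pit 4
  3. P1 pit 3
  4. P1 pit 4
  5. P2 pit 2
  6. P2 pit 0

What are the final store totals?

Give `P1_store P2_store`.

Answer: 2 3

Derivation:
Move 1: P2 pit3 -> P1=[3,4,5,5,4,2](0) P2=[4,5,5,0,5,6](1)
Move 2: P1 pit4 -> P1=[3,4,5,5,0,3](1) P2=[5,6,5,0,5,6](1)
Move 3: P1 pit3 -> P1=[3,4,5,0,1,4](2) P2=[6,7,5,0,5,6](1)
Move 4: P1 pit4 -> P1=[3,4,5,0,0,5](2) P2=[6,7,5,0,5,6](1)
Move 5: P2 pit2 -> P1=[4,4,5,0,0,5](2) P2=[6,7,0,1,6,7](2)
Move 6: P2 pit0 -> P1=[4,4,5,0,0,5](2) P2=[0,8,1,2,7,8](3)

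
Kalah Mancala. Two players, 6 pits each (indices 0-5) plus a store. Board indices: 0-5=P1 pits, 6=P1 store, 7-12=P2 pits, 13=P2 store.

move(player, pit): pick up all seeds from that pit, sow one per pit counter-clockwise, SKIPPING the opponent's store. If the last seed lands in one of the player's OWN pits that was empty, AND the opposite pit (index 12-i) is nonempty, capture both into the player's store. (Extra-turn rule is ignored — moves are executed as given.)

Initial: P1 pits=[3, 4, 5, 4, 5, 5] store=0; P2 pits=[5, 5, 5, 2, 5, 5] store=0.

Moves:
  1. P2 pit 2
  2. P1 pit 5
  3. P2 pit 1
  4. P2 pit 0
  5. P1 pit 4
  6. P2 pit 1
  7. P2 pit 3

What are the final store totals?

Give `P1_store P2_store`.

Answer: 2 4

Derivation:
Move 1: P2 pit2 -> P1=[4,4,5,4,5,5](0) P2=[5,5,0,3,6,6](1)
Move 2: P1 pit5 -> P1=[4,4,5,4,5,0](1) P2=[6,6,1,4,6,6](1)
Move 3: P2 pit1 -> P1=[5,4,5,4,5,0](1) P2=[6,0,2,5,7,7](2)
Move 4: P2 pit0 -> P1=[5,4,5,4,5,0](1) P2=[0,1,3,6,8,8](3)
Move 5: P1 pit4 -> P1=[5,4,5,4,0,1](2) P2=[1,2,4,6,8,8](3)
Move 6: P2 pit1 -> P1=[5,4,5,4,0,1](2) P2=[1,0,5,7,8,8](3)
Move 7: P2 pit3 -> P1=[6,5,6,5,0,1](2) P2=[1,0,5,0,9,9](4)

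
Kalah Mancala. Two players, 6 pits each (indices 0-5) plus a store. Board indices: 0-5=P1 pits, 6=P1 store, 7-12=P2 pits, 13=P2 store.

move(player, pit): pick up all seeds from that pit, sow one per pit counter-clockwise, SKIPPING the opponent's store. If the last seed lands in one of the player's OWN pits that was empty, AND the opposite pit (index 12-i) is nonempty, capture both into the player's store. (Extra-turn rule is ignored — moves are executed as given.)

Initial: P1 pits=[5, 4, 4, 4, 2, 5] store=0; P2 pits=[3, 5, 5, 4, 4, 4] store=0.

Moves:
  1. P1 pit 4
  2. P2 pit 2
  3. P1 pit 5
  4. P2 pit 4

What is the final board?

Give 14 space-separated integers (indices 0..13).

Answer: 7 5 5 5 0 0 2 4 6 1 6 0 6 2

Derivation:
Move 1: P1 pit4 -> P1=[5,4,4,4,0,6](1) P2=[3,5,5,4,4,4](0)
Move 2: P2 pit2 -> P1=[6,4,4,4,0,6](1) P2=[3,5,0,5,5,5](1)
Move 3: P1 pit5 -> P1=[6,4,4,4,0,0](2) P2=[4,6,1,6,6,5](1)
Move 4: P2 pit4 -> P1=[7,5,5,5,0,0](2) P2=[4,6,1,6,0,6](2)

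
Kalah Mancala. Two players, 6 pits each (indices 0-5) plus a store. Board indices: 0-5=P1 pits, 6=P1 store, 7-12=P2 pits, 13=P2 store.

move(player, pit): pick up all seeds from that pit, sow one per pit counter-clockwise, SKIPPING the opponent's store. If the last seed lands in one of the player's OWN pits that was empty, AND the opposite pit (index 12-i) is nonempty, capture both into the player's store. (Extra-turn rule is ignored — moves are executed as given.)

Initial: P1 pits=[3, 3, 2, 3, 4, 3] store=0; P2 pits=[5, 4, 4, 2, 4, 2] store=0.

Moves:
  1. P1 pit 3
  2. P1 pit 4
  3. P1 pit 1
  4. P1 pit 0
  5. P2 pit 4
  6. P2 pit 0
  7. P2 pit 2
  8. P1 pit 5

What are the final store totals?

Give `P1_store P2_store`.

Answer: 9 3

Derivation:
Move 1: P1 pit3 -> P1=[3,3,2,0,5,4](1) P2=[5,4,4,2,4,2](0)
Move 2: P1 pit4 -> P1=[3,3,2,0,0,5](2) P2=[6,5,5,2,4,2](0)
Move 3: P1 pit1 -> P1=[3,0,3,1,0,5](8) P2=[6,0,5,2,4,2](0)
Move 4: P1 pit0 -> P1=[0,1,4,2,0,5](8) P2=[6,0,5,2,4,2](0)
Move 5: P2 pit4 -> P1=[1,2,4,2,0,5](8) P2=[6,0,5,2,0,3](1)
Move 6: P2 pit0 -> P1=[1,2,4,2,0,5](8) P2=[0,1,6,3,1,4](2)
Move 7: P2 pit2 -> P1=[2,3,4,2,0,5](8) P2=[0,1,0,4,2,5](3)
Move 8: P1 pit5 -> P1=[2,3,4,2,0,0](9) P2=[1,2,1,5,2,5](3)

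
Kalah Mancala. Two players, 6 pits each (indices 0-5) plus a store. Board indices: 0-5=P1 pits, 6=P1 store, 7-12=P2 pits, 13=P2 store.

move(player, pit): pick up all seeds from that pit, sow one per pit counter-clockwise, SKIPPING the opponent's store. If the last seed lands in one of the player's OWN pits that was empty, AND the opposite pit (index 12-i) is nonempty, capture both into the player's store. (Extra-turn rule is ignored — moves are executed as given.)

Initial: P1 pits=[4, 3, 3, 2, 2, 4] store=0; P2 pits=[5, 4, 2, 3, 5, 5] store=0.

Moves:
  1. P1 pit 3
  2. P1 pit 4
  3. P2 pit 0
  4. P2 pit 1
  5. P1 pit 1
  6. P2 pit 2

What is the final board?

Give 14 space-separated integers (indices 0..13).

Answer: 4 0 4 1 1 6 1 0 0 0 6 8 8 3

Derivation:
Move 1: P1 pit3 -> P1=[4,3,3,0,3,5](0) P2=[5,4,2,3,5,5](0)
Move 2: P1 pit4 -> P1=[4,3,3,0,0,6](1) P2=[6,4,2,3,5,5](0)
Move 3: P2 pit0 -> P1=[4,3,3,0,0,6](1) P2=[0,5,3,4,6,6](1)
Move 4: P2 pit1 -> P1=[4,3,3,0,0,6](1) P2=[0,0,4,5,7,7](2)
Move 5: P1 pit1 -> P1=[4,0,4,1,1,6](1) P2=[0,0,4,5,7,7](2)
Move 6: P2 pit2 -> P1=[4,0,4,1,1,6](1) P2=[0,0,0,6,8,8](3)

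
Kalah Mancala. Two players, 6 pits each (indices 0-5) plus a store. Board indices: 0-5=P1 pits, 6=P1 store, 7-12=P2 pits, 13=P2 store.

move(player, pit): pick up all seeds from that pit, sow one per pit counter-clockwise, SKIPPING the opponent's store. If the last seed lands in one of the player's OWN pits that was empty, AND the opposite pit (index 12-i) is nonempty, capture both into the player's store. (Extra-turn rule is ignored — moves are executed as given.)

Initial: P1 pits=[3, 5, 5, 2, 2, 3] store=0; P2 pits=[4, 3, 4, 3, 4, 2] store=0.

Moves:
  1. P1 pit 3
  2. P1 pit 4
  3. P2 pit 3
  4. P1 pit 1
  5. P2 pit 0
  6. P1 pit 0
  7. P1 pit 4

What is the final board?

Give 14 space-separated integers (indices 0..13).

Answer: 0 1 7 2 0 7 2 0 4 5 1 6 4 1

Derivation:
Move 1: P1 pit3 -> P1=[3,5,5,0,3,4](0) P2=[4,3,4,3,4,2](0)
Move 2: P1 pit4 -> P1=[3,5,5,0,0,5](1) P2=[5,3,4,3,4,2](0)
Move 3: P2 pit3 -> P1=[3,5,5,0,0,5](1) P2=[5,3,4,0,5,3](1)
Move 4: P1 pit1 -> P1=[3,0,6,1,1,6](2) P2=[5,3,4,0,5,3](1)
Move 5: P2 pit0 -> P1=[3,0,6,1,1,6](2) P2=[0,4,5,1,6,4](1)
Move 6: P1 pit0 -> P1=[0,1,7,2,1,6](2) P2=[0,4,5,1,6,4](1)
Move 7: P1 pit4 -> P1=[0,1,7,2,0,7](2) P2=[0,4,5,1,6,4](1)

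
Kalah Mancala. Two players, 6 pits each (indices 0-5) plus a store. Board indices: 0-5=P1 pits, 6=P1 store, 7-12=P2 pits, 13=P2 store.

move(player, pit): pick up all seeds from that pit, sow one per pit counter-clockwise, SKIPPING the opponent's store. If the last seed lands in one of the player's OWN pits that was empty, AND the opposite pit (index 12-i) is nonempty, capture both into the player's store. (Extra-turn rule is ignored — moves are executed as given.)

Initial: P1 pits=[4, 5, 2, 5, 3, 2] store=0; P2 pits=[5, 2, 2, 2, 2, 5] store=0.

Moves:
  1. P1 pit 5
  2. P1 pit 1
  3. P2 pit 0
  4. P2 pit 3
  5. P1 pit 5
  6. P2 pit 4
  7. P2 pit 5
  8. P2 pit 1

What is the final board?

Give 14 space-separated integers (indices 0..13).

Move 1: P1 pit5 -> P1=[4,5,2,5,3,0](1) P2=[6,2,2,2,2,5](0)
Move 2: P1 pit1 -> P1=[4,0,3,6,4,1](2) P2=[6,2,2,2,2,5](0)
Move 3: P2 pit0 -> P1=[4,0,3,6,4,1](2) P2=[0,3,3,3,3,6](1)
Move 4: P2 pit3 -> P1=[4,0,3,6,4,1](2) P2=[0,3,3,0,4,7](2)
Move 5: P1 pit5 -> P1=[4,0,3,6,4,0](3) P2=[0,3,3,0,4,7](2)
Move 6: P2 pit4 -> P1=[5,1,3,6,4,0](3) P2=[0,3,3,0,0,8](3)
Move 7: P2 pit5 -> P1=[6,2,4,7,5,0](3) P2=[0,3,3,0,0,0](6)
Move 8: P2 pit1 -> P1=[6,0,4,7,5,0](3) P2=[0,0,4,1,0,0](9)

Answer: 6 0 4 7 5 0 3 0 0 4 1 0 0 9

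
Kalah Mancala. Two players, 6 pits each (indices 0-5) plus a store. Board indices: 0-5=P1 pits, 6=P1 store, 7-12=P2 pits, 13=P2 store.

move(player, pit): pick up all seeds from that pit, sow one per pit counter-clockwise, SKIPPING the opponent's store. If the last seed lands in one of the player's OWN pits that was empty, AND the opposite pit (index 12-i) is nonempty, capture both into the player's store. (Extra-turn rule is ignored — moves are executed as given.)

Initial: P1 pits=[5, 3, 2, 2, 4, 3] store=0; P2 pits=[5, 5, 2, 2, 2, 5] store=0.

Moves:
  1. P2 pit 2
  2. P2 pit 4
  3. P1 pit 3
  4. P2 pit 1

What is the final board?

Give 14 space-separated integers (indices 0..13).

Move 1: P2 pit2 -> P1=[5,3,2,2,4,3](0) P2=[5,5,0,3,3,5](0)
Move 2: P2 pit4 -> P1=[6,3,2,2,4,3](0) P2=[5,5,0,3,0,6](1)
Move 3: P1 pit3 -> P1=[6,3,2,0,5,4](0) P2=[5,5,0,3,0,6](1)
Move 4: P2 pit1 -> P1=[6,3,2,0,5,4](0) P2=[5,0,1,4,1,7](2)

Answer: 6 3 2 0 5 4 0 5 0 1 4 1 7 2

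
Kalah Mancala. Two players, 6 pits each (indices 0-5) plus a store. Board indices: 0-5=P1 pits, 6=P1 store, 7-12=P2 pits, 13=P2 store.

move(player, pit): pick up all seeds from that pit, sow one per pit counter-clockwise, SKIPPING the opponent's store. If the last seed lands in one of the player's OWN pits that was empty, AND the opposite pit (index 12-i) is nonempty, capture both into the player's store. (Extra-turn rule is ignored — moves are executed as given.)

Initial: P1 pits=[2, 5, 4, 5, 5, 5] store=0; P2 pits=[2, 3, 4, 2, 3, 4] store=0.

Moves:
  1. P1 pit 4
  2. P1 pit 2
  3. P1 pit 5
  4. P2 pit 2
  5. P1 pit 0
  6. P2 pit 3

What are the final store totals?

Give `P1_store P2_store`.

Move 1: P1 pit4 -> P1=[2,5,4,5,0,6](1) P2=[3,4,5,2,3,4](0)
Move 2: P1 pit2 -> P1=[2,5,0,6,1,7](2) P2=[3,4,5,2,3,4](0)
Move 3: P1 pit5 -> P1=[2,5,0,6,1,0](3) P2=[4,5,6,3,4,5](0)
Move 4: P2 pit2 -> P1=[3,6,0,6,1,0](3) P2=[4,5,0,4,5,6](1)
Move 5: P1 pit0 -> P1=[0,7,1,7,1,0](3) P2=[4,5,0,4,5,6](1)
Move 6: P2 pit3 -> P1=[1,7,1,7,1,0](3) P2=[4,5,0,0,6,7](2)

Answer: 3 2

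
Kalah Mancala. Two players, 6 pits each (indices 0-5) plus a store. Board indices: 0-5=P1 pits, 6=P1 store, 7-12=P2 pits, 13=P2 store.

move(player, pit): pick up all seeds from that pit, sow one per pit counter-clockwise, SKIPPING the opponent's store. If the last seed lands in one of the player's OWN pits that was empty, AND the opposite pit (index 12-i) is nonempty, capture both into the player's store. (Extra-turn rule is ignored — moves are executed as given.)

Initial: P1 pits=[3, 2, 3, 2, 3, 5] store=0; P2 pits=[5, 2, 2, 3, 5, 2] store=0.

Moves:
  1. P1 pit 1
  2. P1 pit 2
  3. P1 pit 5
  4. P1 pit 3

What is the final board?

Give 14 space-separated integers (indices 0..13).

Answer: 3 0 0 0 5 1 3 7 3 3 4 6 2 0

Derivation:
Move 1: P1 pit1 -> P1=[3,0,4,3,3,5](0) P2=[5,2,2,3,5,2](0)
Move 2: P1 pit2 -> P1=[3,0,0,4,4,6](1) P2=[5,2,2,3,5,2](0)
Move 3: P1 pit5 -> P1=[3,0,0,4,4,0](2) P2=[6,3,3,4,6,2](0)
Move 4: P1 pit3 -> P1=[3,0,0,0,5,1](3) P2=[7,3,3,4,6,2](0)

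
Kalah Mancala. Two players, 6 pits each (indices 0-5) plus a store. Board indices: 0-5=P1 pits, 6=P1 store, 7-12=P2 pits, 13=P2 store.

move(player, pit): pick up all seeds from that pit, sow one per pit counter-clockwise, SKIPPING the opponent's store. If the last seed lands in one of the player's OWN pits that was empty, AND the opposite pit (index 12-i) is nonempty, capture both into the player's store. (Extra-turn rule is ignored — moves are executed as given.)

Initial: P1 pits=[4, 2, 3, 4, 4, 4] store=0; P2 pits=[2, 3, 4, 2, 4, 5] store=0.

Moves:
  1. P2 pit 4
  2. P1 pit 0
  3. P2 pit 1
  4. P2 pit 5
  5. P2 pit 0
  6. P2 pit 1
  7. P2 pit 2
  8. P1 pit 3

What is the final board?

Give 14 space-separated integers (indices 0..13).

Answer: 2 2 6 0 7 6 1 1 1 1 4 1 1 8

Derivation:
Move 1: P2 pit4 -> P1=[5,3,3,4,4,4](0) P2=[2,3,4,2,0,6](1)
Move 2: P1 pit0 -> P1=[0,4,4,5,5,5](0) P2=[2,3,4,2,0,6](1)
Move 3: P2 pit1 -> P1=[0,0,4,5,5,5](0) P2=[2,0,5,3,0,6](6)
Move 4: P2 pit5 -> P1=[1,1,5,6,6,5](0) P2=[2,0,5,3,0,0](7)
Move 5: P2 pit0 -> P1=[1,1,5,6,6,5](0) P2=[0,1,6,3,0,0](7)
Move 6: P2 pit1 -> P1=[1,1,5,6,6,5](0) P2=[0,0,7,3,0,0](7)
Move 7: P2 pit2 -> P1=[2,2,6,6,6,5](0) P2=[0,0,0,4,1,1](8)
Move 8: P1 pit3 -> P1=[2,2,6,0,7,6](1) P2=[1,1,1,4,1,1](8)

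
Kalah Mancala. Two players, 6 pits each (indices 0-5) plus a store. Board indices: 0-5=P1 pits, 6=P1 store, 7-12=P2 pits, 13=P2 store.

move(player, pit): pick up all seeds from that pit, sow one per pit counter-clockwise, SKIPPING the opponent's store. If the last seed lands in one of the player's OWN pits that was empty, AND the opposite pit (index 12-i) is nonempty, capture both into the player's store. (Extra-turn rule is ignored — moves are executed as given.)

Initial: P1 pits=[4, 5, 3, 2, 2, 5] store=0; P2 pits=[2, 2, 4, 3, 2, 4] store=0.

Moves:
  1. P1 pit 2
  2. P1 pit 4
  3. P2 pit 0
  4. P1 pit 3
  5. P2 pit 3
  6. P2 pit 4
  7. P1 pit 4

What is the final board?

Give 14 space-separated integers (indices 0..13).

Answer: 6 5 0 0 0 9 2 0 3 5 0 0 6 2

Derivation:
Move 1: P1 pit2 -> P1=[4,5,0,3,3,6](0) P2=[2,2,4,3,2,4](0)
Move 2: P1 pit4 -> P1=[4,5,0,3,0,7](1) P2=[3,2,4,3,2,4](0)
Move 3: P2 pit0 -> P1=[4,5,0,3,0,7](1) P2=[0,3,5,4,2,4](0)
Move 4: P1 pit3 -> P1=[4,5,0,0,1,8](2) P2=[0,3,5,4,2,4](0)
Move 5: P2 pit3 -> P1=[5,5,0,0,1,8](2) P2=[0,3,5,0,3,5](1)
Move 6: P2 pit4 -> P1=[6,5,0,0,1,8](2) P2=[0,3,5,0,0,6](2)
Move 7: P1 pit4 -> P1=[6,5,0,0,0,9](2) P2=[0,3,5,0,0,6](2)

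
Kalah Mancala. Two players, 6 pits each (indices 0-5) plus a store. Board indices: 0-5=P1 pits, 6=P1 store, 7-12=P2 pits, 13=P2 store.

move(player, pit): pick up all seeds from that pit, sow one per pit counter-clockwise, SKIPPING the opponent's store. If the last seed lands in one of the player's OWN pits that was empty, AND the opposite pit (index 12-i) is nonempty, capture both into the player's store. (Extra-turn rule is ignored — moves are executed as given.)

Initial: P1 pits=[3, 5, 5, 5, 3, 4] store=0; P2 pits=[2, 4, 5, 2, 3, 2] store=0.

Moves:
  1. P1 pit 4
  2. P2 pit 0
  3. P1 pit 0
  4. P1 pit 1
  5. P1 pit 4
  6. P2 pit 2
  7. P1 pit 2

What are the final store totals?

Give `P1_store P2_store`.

Answer: 3 1

Derivation:
Move 1: P1 pit4 -> P1=[3,5,5,5,0,5](1) P2=[3,4,5,2,3,2](0)
Move 2: P2 pit0 -> P1=[3,5,5,5,0,5](1) P2=[0,5,6,3,3,2](0)
Move 3: P1 pit0 -> P1=[0,6,6,6,0,5](1) P2=[0,5,6,3,3,2](0)
Move 4: P1 pit1 -> P1=[0,0,7,7,1,6](2) P2=[1,5,6,3,3,2](0)
Move 5: P1 pit4 -> P1=[0,0,7,7,0,7](2) P2=[1,5,6,3,3,2](0)
Move 6: P2 pit2 -> P1=[1,1,7,7,0,7](2) P2=[1,5,0,4,4,3](1)
Move 7: P1 pit2 -> P1=[1,1,0,8,1,8](3) P2=[2,6,1,4,4,3](1)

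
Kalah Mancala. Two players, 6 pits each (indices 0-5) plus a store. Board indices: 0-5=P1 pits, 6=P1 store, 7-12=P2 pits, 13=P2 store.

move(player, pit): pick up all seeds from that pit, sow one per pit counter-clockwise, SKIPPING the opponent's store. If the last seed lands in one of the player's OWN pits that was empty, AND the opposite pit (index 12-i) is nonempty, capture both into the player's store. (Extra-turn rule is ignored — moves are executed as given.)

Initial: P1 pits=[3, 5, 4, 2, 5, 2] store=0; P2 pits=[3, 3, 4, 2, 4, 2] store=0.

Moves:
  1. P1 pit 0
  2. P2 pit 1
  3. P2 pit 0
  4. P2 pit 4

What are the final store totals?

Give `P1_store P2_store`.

Answer: 0 1

Derivation:
Move 1: P1 pit0 -> P1=[0,6,5,3,5,2](0) P2=[3,3,4,2,4,2](0)
Move 2: P2 pit1 -> P1=[0,6,5,3,5,2](0) P2=[3,0,5,3,5,2](0)
Move 3: P2 pit0 -> P1=[0,6,5,3,5,2](0) P2=[0,1,6,4,5,2](0)
Move 4: P2 pit4 -> P1=[1,7,6,3,5,2](0) P2=[0,1,6,4,0,3](1)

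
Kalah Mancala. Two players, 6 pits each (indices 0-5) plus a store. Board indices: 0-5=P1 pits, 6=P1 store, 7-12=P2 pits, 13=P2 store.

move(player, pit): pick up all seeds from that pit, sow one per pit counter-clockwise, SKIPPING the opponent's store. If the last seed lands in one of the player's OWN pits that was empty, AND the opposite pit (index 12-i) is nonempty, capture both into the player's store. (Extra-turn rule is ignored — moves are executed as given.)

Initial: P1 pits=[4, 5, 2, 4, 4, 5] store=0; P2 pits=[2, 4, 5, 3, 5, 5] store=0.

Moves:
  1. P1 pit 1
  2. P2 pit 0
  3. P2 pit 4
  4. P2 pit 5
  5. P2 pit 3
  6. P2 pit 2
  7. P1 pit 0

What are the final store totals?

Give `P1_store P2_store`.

Answer: 2 4

Derivation:
Move 1: P1 pit1 -> P1=[4,0,3,5,5,6](1) P2=[2,4,5,3,5,5](0)
Move 2: P2 pit0 -> P1=[4,0,3,5,5,6](1) P2=[0,5,6,3,5,5](0)
Move 3: P2 pit4 -> P1=[5,1,4,5,5,6](1) P2=[0,5,6,3,0,6](1)
Move 4: P2 pit5 -> P1=[6,2,5,6,6,6](1) P2=[0,5,6,3,0,0](2)
Move 5: P2 pit3 -> P1=[6,2,5,6,6,6](1) P2=[0,5,6,0,1,1](3)
Move 6: P2 pit2 -> P1=[7,3,5,6,6,6](1) P2=[0,5,0,1,2,2](4)
Move 7: P1 pit0 -> P1=[0,4,6,7,7,7](2) P2=[1,5,0,1,2,2](4)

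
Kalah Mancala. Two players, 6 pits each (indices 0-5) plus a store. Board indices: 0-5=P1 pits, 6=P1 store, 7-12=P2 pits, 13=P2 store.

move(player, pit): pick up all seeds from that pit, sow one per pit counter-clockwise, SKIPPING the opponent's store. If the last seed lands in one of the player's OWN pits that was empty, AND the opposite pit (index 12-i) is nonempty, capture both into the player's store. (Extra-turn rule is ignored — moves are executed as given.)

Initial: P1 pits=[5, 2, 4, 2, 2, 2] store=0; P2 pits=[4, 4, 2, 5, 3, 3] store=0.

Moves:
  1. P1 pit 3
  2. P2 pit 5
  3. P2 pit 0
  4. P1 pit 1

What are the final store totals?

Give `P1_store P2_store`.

Answer: 0 1

Derivation:
Move 1: P1 pit3 -> P1=[5,2,4,0,3,3](0) P2=[4,4,2,5,3,3](0)
Move 2: P2 pit5 -> P1=[6,3,4,0,3,3](0) P2=[4,4,2,5,3,0](1)
Move 3: P2 pit0 -> P1=[6,3,4,0,3,3](0) P2=[0,5,3,6,4,0](1)
Move 4: P1 pit1 -> P1=[6,0,5,1,4,3](0) P2=[0,5,3,6,4,0](1)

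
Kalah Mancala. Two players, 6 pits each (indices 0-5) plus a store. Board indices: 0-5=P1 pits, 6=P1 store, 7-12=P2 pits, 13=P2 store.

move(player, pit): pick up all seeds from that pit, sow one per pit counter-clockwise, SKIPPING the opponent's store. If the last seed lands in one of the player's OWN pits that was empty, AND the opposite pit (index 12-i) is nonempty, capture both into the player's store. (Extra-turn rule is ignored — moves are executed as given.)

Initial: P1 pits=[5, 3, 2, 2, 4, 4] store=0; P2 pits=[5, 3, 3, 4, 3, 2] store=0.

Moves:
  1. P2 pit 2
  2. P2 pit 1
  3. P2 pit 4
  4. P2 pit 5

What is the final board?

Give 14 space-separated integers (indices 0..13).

Answer: 7 5 4 2 4 4 0 5 0 1 6 0 0 2

Derivation:
Move 1: P2 pit2 -> P1=[5,3,2,2,4,4](0) P2=[5,3,0,5,4,3](0)
Move 2: P2 pit1 -> P1=[5,3,2,2,4,4](0) P2=[5,0,1,6,5,3](0)
Move 3: P2 pit4 -> P1=[6,4,3,2,4,4](0) P2=[5,0,1,6,0,4](1)
Move 4: P2 pit5 -> P1=[7,5,4,2,4,4](0) P2=[5,0,1,6,0,0](2)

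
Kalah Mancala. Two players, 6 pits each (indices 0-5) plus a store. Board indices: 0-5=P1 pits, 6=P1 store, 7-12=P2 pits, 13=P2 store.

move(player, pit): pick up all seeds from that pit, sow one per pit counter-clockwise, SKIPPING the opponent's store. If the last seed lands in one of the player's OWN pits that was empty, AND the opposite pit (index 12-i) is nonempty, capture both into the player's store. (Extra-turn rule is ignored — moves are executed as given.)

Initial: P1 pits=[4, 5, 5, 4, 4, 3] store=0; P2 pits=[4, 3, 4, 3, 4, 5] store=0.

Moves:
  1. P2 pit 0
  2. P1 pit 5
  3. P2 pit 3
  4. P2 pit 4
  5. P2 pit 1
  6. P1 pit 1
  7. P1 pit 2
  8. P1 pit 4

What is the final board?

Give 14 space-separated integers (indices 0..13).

Move 1: P2 pit0 -> P1=[4,5,5,4,4,3](0) P2=[0,4,5,4,5,5](0)
Move 2: P1 pit5 -> P1=[4,5,5,4,4,0](1) P2=[1,5,5,4,5,5](0)
Move 3: P2 pit3 -> P1=[5,5,5,4,4,0](1) P2=[1,5,5,0,6,6](1)
Move 4: P2 pit4 -> P1=[6,6,6,5,4,0](1) P2=[1,5,5,0,0,7](2)
Move 5: P2 pit1 -> P1=[6,6,6,5,4,0](1) P2=[1,0,6,1,1,8](3)
Move 6: P1 pit1 -> P1=[6,0,7,6,5,1](2) P2=[2,0,6,1,1,8](3)
Move 7: P1 pit2 -> P1=[6,0,0,7,6,2](3) P2=[3,1,7,1,1,8](3)
Move 8: P1 pit4 -> P1=[6,0,0,7,0,3](4) P2=[4,2,8,2,1,8](3)

Answer: 6 0 0 7 0 3 4 4 2 8 2 1 8 3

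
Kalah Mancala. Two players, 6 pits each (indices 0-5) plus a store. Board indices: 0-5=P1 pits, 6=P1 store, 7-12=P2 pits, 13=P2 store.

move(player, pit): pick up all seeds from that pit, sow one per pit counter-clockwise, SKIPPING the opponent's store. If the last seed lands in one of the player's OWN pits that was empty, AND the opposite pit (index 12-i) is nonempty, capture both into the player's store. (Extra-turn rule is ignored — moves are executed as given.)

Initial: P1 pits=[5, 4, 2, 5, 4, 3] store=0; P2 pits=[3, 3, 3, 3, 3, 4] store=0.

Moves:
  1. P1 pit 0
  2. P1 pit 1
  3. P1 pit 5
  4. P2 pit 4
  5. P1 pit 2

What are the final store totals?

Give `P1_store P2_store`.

Answer: 3 1

Derivation:
Move 1: P1 pit0 -> P1=[0,5,3,6,5,4](0) P2=[3,3,3,3,3,4](0)
Move 2: P1 pit1 -> P1=[0,0,4,7,6,5](1) P2=[3,3,3,3,3,4](0)
Move 3: P1 pit5 -> P1=[0,0,4,7,6,0](2) P2=[4,4,4,4,3,4](0)
Move 4: P2 pit4 -> P1=[1,0,4,7,6,0](2) P2=[4,4,4,4,0,5](1)
Move 5: P1 pit2 -> P1=[1,0,0,8,7,1](3) P2=[4,4,4,4,0,5](1)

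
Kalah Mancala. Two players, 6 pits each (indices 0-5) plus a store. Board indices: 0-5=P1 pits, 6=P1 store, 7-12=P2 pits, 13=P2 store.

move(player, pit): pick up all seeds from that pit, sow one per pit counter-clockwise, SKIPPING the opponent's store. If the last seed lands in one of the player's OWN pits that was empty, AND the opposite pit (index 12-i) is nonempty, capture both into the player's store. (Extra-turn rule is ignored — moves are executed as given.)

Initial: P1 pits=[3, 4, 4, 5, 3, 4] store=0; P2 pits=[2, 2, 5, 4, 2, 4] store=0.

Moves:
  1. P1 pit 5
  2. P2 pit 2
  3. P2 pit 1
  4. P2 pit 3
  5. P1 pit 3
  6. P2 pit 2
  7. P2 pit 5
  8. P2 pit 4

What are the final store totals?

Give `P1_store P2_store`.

Move 1: P1 pit5 -> P1=[3,4,4,5,3,0](1) P2=[3,3,6,4,2,4](0)
Move 2: P2 pit2 -> P1=[4,5,4,5,3,0](1) P2=[3,3,0,5,3,5](1)
Move 3: P2 pit1 -> P1=[4,5,4,5,3,0](1) P2=[3,0,1,6,4,5](1)
Move 4: P2 pit3 -> P1=[5,6,5,5,3,0](1) P2=[3,0,1,0,5,6](2)
Move 5: P1 pit3 -> P1=[5,6,5,0,4,1](2) P2=[4,1,1,0,5,6](2)
Move 6: P2 pit2 -> P1=[5,6,0,0,4,1](2) P2=[4,1,0,0,5,6](8)
Move 7: P2 pit5 -> P1=[6,7,1,1,5,1](2) P2=[4,1,0,0,5,0](9)
Move 8: P2 pit4 -> P1=[7,8,2,1,5,1](2) P2=[4,1,0,0,0,1](10)

Answer: 2 10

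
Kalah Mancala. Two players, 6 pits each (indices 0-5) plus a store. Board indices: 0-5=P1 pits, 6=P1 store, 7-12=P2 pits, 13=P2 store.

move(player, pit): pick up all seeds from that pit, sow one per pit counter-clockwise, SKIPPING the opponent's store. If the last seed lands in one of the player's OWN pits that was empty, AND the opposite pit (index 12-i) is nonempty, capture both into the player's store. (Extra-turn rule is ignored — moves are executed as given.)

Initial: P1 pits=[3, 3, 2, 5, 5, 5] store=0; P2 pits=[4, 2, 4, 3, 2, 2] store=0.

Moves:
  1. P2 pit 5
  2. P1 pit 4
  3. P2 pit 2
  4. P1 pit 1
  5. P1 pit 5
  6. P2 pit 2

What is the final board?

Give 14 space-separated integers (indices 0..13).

Answer: 5 0 3 6 0 0 6 6 1 0 6 4 1 2

Derivation:
Move 1: P2 pit5 -> P1=[4,3,2,5,5,5](0) P2=[4,2,4,3,2,0](1)
Move 2: P1 pit4 -> P1=[4,3,2,5,0,6](1) P2=[5,3,5,3,2,0](1)
Move 3: P2 pit2 -> P1=[5,3,2,5,0,6](1) P2=[5,3,0,4,3,1](2)
Move 4: P1 pit1 -> P1=[5,0,3,6,0,6](5) P2=[5,0,0,4,3,1](2)
Move 5: P1 pit5 -> P1=[5,0,3,6,0,0](6) P2=[6,1,1,5,4,1](2)
Move 6: P2 pit2 -> P1=[5,0,3,6,0,0](6) P2=[6,1,0,6,4,1](2)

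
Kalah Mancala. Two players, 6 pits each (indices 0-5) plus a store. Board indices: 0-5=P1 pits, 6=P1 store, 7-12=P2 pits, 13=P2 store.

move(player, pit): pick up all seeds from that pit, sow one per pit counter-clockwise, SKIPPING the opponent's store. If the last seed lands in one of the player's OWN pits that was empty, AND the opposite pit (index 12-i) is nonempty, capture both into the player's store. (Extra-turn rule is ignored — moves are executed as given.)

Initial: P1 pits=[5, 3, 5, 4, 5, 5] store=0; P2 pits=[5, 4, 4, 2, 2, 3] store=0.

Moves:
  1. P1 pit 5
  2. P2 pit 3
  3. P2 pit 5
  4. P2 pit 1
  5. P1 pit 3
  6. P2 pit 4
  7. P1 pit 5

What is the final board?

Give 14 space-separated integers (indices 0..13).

Move 1: P1 pit5 -> P1=[5,3,5,4,5,0](1) P2=[6,5,5,3,2,3](0)
Move 2: P2 pit3 -> P1=[5,3,5,4,5,0](1) P2=[6,5,5,0,3,4](1)
Move 3: P2 pit5 -> P1=[6,4,6,4,5,0](1) P2=[6,5,5,0,3,0](2)
Move 4: P2 pit1 -> P1=[6,4,6,4,5,0](1) P2=[6,0,6,1,4,1](3)
Move 5: P1 pit3 -> P1=[6,4,6,0,6,1](2) P2=[7,0,6,1,4,1](3)
Move 6: P2 pit4 -> P1=[7,5,6,0,6,1](2) P2=[7,0,6,1,0,2](4)
Move 7: P1 pit5 -> P1=[7,5,6,0,6,0](3) P2=[7,0,6,1,0,2](4)

Answer: 7 5 6 0 6 0 3 7 0 6 1 0 2 4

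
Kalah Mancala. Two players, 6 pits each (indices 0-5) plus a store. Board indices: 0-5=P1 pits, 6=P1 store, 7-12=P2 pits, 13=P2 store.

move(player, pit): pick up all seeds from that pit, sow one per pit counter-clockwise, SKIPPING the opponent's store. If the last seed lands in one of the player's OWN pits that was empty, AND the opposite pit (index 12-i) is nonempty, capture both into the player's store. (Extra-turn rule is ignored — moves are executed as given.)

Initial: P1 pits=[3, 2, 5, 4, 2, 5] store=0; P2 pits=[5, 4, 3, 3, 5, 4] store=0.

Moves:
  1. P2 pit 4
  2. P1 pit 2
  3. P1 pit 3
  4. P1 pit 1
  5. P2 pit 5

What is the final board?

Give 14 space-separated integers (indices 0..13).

Answer: 5 1 2 2 5 7 2 7 6 3 3 0 0 2

Derivation:
Move 1: P2 pit4 -> P1=[4,3,6,4,2,5](0) P2=[5,4,3,3,0,5](1)
Move 2: P1 pit2 -> P1=[4,3,0,5,3,6](1) P2=[6,5,3,3,0,5](1)
Move 3: P1 pit3 -> P1=[4,3,0,0,4,7](2) P2=[7,6,3,3,0,5](1)
Move 4: P1 pit1 -> P1=[4,0,1,1,5,7](2) P2=[7,6,3,3,0,5](1)
Move 5: P2 pit5 -> P1=[5,1,2,2,5,7](2) P2=[7,6,3,3,0,0](2)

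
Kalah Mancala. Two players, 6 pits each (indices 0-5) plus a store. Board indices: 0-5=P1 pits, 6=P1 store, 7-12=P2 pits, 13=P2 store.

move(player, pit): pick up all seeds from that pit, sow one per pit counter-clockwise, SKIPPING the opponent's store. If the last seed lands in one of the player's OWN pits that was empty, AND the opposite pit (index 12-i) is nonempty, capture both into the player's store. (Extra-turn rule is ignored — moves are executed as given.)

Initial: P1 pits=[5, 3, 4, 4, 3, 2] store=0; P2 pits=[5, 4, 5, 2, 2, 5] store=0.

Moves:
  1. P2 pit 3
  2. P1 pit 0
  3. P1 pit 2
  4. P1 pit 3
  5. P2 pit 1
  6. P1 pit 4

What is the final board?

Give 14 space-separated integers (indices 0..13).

Move 1: P2 pit3 -> P1=[5,3,4,4,3,2](0) P2=[5,4,5,0,3,6](0)
Move 2: P1 pit0 -> P1=[0,4,5,5,4,3](0) P2=[5,4,5,0,3,6](0)
Move 3: P1 pit2 -> P1=[0,4,0,6,5,4](1) P2=[6,4,5,0,3,6](0)
Move 4: P1 pit3 -> P1=[0,4,0,0,6,5](2) P2=[7,5,6,0,3,6](0)
Move 5: P2 pit1 -> P1=[0,4,0,0,6,5](2) P2=[7,0,7,1,4,7](1)
Move 6: P1 pit4 -> P1=[0,4,0,0,0,6](3) P2=[8,1,8,2,4,7](1)

Answer: 0 4 0 0 0 6 3 8 1 8 2 4 7 1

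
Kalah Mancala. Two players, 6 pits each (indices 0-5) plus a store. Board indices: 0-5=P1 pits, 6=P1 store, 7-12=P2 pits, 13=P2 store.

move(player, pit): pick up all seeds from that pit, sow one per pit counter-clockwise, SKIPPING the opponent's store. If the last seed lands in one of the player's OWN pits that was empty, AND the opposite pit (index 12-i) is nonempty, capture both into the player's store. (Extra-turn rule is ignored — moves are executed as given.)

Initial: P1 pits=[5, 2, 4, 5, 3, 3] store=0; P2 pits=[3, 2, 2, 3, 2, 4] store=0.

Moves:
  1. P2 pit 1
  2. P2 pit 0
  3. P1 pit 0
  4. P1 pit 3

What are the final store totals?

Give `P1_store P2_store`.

Move 1: P2 pit1 -> P1=[5,2,4,5,3,3](0) P2=[3,0,3,4,2,4](0)
Move 2: P2 pit0 -> P1=[5,2,4,5,3,3](0) P2=[0,1,4,5,2,4](0)
Move 3: P1 pit0 -> P1=[0,3,5,6,4,4](0) P2=[0,1,4,5,2,4](0)
Move 4: P1 pit3 -> P1=[0,3,5,0,5,5](1) P2=[1,2,5,5,2,4](0)

Answer: 1 0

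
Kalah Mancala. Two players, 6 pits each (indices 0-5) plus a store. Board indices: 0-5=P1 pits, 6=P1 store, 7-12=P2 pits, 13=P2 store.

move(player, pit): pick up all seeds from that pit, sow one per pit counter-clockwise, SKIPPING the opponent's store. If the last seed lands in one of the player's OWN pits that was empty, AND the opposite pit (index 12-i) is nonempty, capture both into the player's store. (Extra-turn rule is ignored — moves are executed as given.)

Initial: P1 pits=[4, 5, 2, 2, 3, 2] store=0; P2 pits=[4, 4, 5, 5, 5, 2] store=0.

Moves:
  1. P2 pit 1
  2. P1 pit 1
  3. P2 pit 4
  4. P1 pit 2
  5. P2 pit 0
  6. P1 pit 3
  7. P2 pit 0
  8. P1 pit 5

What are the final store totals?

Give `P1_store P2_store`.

Answer: 4 3

Derivation:
Move 1: P2 pit1 -> P1=[4,5,2,2,3,2](0) P2=[4,0,6,6,6,3](0)
Move 2: P1 pit1 -> P1=[4,0,3,3,4,3](1) P2=[4,0,6,6,6,3](0)
Move 3: P2 pit4 -> P1=[5,1,4,4,4,3](1) P2=[4,0,6,6,0,4](1)
Move 4: P1 pit2 -> P1=[5,1,0,5,5,4](2) P2=[4,0,6,6,0,4](1)
Move 5: P2 pit0 -> P1=[5,0,0,5,5,4](2) P2=[0,1,7,7,0,4](3)
Move 6: P1 pit3 -> P1=[5,0,0,0,6,5](3) P2=[1,2,7,7,0,4](3)
Move 7: P2 pit0 -> P1=[5,0,0,0,6,5](3) P2=[0,3,7,7,0,4](3)
Move 8: P1 pit5 -> P1=[5,0,0,0,6,0](4) P2=[1,4,8,8,0,4](3)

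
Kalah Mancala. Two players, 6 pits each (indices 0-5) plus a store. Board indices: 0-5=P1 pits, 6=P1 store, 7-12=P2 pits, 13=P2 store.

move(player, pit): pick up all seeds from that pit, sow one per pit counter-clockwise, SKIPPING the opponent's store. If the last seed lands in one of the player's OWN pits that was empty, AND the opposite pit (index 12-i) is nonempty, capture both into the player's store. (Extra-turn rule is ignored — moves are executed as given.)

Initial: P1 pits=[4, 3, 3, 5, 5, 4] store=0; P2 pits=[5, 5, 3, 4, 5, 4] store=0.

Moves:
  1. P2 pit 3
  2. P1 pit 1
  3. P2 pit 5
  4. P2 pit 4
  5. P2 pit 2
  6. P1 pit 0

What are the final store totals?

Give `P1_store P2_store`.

Answer: 1 3

Derivation:
Move 1: P2 pit3 -> P1=[5,3,3,5,5,4](0) P2=[5,5,3,0,6,5](1)
Move 2: P1 pit1 -> P1=[5,0,4,6,6,4](0) P2=[5,5,3,0,6,5](1)
Move 3: P2 pit5 -> P1=[6,1,5,7,6,4](0) P2=[5,5,3,0,6,0](2)
Move 4: P2 pit4 -> P1=[7,2,6,8,6,4](0) P2=[5,5,3,0,0,1](3)
Move 5: P2 pit2 -> P1=[7,2,6,8,6,4](0) P2=[5,5,0,1,1,2](3)
Move 6: P1 pit0 -> P1=[0,3,7,9,7,5](1) P2=[6,5,0,1,1,2](3)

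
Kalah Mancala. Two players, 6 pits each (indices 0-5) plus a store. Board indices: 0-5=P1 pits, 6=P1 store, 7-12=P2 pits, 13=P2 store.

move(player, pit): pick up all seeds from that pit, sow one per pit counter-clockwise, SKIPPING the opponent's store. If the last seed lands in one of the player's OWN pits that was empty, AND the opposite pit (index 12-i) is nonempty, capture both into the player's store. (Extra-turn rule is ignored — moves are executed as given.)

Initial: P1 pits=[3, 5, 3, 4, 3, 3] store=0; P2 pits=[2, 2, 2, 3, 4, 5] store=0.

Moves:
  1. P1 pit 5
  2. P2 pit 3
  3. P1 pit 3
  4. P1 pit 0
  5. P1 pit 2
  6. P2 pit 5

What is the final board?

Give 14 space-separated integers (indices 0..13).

Answer: 1 7 1 2 6 2 6 4 3 0 0 5 0 2

Derivation:
Move 1: P1 pit5 -> P1=[3,5,3,4,3,0](1) P2=[3,3,2,3,4,5](0)
Move 2: P2 pit3 -> P1=[3,5,3,4,3,0](1) P2=[3,3,2,0,5,6](1)
Move 3: P1 pit3 -> P1=[3,5,3,0,4,1](2) P2=[4,3,2,0,5,6](1)
Move 4: P1 pit0 -> P1=[0,6,4,0,4,1](5) P2=[4,3,0,0,5,6](1)
Move 5: P1 pit2 -> P1=[0,6,0,1,5,2](6) P2=[4,3,0,0,5,6](1)
Move 6: P2 pit5 -> P1=[1,7,1,2,6,2](6) P2=[4,3,0,0,5,0](2)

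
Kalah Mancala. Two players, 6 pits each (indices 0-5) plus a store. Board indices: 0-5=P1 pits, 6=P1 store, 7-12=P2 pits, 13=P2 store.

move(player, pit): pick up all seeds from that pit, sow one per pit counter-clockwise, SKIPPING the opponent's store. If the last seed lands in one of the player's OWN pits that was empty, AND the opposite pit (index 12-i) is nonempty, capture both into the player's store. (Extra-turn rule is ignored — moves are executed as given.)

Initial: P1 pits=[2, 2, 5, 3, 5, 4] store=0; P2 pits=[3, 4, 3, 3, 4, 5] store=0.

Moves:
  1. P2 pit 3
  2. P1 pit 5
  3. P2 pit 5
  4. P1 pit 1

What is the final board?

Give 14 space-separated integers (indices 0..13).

Move 1: P2 pit3 -> P1=[2,2,5,3,5,4](0) P2=[3,4,3,0,5,6](1)
Move 2: P1 pit5 -> P1=[2,2,5,3,5,0](1) P2=[4,5,4,0,5,6](1)
Move 3: P2 pit5 -> P1=[3,3,6,4,6,0](1) P2=[4,5,4,0,5,0](2)
Move 4: P1 pit1 -> P1=[3,0,7,5,7,0](1) P2=[4,5,4,0,5,0](2)

Answer: 3 0 7 5 7 0 1 4 5 4 0 5 0 2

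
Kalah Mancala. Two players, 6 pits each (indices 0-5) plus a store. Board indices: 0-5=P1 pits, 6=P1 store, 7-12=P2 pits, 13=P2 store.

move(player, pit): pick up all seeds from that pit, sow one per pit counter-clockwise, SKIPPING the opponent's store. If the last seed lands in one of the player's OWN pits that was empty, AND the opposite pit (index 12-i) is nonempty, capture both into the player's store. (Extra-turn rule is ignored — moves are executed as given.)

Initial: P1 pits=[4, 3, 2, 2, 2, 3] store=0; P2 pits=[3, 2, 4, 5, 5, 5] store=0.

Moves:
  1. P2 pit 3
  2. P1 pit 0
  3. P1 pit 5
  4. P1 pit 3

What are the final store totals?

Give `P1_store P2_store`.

Move 1: P2 pit3 -> P1=[5,4,2,2,2,3](0) P2=[3,2,4,0,6,6](1)
Move 2: P1 pit0 -> P1=[0,5,3,3,3,4](0) P2=[3,2,4,0,6,6](1)
Move 3: P1 pit5 -> P1=[0,5,3,3,3,0](1) P2=[4,3,5,0,6,6](1)
Move 4: P1 pit3 -> P1=[0,5,3,0,4,1](2) P2=[4,3,5,0,6,6](1)

Answer: 2 1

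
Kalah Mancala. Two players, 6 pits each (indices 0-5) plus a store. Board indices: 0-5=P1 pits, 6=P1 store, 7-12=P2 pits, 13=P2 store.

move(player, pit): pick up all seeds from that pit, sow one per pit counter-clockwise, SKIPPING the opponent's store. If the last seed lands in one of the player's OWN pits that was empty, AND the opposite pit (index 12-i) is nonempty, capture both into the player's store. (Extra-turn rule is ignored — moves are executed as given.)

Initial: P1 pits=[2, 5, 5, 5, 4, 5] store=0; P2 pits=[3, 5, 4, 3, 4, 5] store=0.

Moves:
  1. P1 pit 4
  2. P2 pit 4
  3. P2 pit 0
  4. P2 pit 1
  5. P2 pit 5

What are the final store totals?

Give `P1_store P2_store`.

Answer: 1 10

Derivation:
Move 1: P1 pit4 -> P1=[2,5,5,5,0,6](1) P2=[4,6,4,3,4,5](0)
Move 2: P2 pit4 -> P1=[3,6,5,5,0,6](1) P2=[4,6,4,3,0,6](1)
Move 3: P2 pit0 -> P1=[3,0,5,5,0,6](1) P2=[0,7,5,4,0,6](8)
Move 4: P2 pit1 -> P1=[4,1,5,5,0,6](1) P2=[0,0,6,5,1,7](9)
Move 5: P2 pit5 -> P1=[5,2,6,6,1,7](1) P2=[0,0,6,5,1,0](10)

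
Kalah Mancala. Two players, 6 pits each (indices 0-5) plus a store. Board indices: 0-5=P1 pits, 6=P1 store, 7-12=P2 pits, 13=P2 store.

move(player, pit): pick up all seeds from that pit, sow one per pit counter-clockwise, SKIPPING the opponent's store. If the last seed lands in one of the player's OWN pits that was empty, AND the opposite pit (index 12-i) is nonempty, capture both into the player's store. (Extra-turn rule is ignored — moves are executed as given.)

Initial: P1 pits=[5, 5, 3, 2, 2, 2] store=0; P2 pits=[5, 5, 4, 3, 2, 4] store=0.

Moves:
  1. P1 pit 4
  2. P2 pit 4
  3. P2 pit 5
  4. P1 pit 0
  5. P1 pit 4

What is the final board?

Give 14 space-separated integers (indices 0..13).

Answer: 0 7 5 4 0 5 2 5 5 4 3 0 0 2

Derivation:
Move 1: P1 pit4 -> P1=[5,5,3,2,0,3](1) P2=[5,5,4,3,2,4](0)
Move 2: P2 pit4 -> P1=[5,5,3,2,0,3](1) P2=[5,5,4,3,0,5](1)
Move 3: P2 pit5 -> P1=[6,6,4,3,0,3](1) P2=[5,5,4,3,0,0](2)
Move 4: P1 pit0 -> P1=[0,7,5,4,1,4](2) P2=[5,5,4,3,0,0](2)
Move 5: P1 pit4 -> P1=[0,7,5,4,0,5](2) P2=[5,5,4,3,0,0](2)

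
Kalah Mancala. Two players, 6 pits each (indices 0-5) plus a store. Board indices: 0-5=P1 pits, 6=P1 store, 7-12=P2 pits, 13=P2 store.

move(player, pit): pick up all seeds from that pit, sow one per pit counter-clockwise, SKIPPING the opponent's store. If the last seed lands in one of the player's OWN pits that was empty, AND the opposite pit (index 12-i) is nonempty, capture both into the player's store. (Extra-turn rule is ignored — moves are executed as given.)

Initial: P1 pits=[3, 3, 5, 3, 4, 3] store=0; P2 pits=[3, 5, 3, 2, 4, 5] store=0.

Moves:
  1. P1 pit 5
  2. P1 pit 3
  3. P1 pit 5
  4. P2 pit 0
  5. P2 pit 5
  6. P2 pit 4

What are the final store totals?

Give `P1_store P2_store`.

Answer: 3 2

Derivation:
Move 1: P1 pit5 -> P1=[3,3,5,3,4,0](1) P2=[4,6,3,2,4,5](0)
Move 2: P1 pit3 -> P1=[3,3,5,0,5,1](2) P2=[4,6,3,2,4,5](0)
Move 3: P1 pit5 -> P1=[3,3,5,0,5,0](3) P2=[4,6,3,2,4,5](0)
Move 4: P2 pit0 -> P1=[3,3,5,0,5,0](3) P2=[0,7,4,3,5,5](0)
Move 5: P2 pit5 -> P1=[4,4,6,1,5,0](3) P2=[0,7,4,3,5,0](1)
Move 6: P2 pit4 -> P1=[5,5,7,1,5,0](3) P2=[0,7,4,3,0,1](2)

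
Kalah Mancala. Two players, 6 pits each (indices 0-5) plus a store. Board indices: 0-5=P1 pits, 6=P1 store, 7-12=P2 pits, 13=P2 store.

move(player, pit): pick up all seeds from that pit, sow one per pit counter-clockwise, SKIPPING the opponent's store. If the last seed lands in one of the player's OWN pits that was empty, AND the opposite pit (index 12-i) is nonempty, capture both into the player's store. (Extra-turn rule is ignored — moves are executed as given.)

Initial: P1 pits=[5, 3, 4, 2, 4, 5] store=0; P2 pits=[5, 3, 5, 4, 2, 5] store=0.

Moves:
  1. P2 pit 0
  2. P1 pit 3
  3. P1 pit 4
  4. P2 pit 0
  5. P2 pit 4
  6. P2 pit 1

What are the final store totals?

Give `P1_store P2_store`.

Answer: 1 2

Derivation:
Move 1: P2 pit0 -> P1=[5,3,4,2,4,5](0) P2=[0,4,6,5,3,6](0)
Move 2: P1 pit3 -> P1=[5,3,4,0,5,6](0) P2=[0,4,6,5,3,6](0)
Move 3: P1 pit4 -> P1=[5,3,4,0,0,7](1) P2=[1,5,7,5,3,6](0)
Move 4: P2 pit0 -> P1=[5,3,4,0,0,7](1) P2=[0,6,7,5,3,6](0)
Move 5: P2 pit4 -> P1=[6,3,4,0,0,7](1) P2=[0,6,7,5,0,7](1)
Move 6: P2 pit1 -> P1=[7,3,4,0,0,7](1) P2=[0,0,8,6,1,8](2)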